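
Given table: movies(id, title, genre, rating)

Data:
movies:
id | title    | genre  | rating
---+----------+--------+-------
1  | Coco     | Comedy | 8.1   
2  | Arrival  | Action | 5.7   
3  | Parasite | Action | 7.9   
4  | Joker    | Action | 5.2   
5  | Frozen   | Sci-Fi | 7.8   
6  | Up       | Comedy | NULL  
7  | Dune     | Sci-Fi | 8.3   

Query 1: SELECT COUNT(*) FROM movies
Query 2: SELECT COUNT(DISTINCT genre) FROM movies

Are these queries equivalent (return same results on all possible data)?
No, not equivalent

Query 1 returns: [(7,)]
Query 2 returns: [(3,)]

Reason: COUNT(*) counts rows, COUNT(DISTINCT genre) counts unique genres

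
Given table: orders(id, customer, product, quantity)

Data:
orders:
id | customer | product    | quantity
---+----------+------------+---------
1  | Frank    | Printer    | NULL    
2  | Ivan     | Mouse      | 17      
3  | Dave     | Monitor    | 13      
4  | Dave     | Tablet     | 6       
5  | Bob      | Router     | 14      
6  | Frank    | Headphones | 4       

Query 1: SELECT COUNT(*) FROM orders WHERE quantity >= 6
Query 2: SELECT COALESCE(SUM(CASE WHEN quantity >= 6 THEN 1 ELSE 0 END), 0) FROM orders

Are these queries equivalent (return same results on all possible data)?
Yes, equivalent

Both queries return: [(4,)]

Reason: COUNT with WHERE vs conditional SUM (COALESCE handles empty-table NULL)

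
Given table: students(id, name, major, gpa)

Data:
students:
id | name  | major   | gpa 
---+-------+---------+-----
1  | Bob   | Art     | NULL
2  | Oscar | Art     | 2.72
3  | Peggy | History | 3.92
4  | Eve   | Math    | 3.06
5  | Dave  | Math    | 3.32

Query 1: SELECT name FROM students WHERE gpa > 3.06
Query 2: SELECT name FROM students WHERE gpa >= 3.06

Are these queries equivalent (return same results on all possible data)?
No, not equivalent

Query 1 returns: [('Peggy',), ('Dave',)]
Query 2 returns: [('Peggy',), ('Eve',), ('Dave',)]

Reason: > vs >= gives different results when gpa = 3.06 exists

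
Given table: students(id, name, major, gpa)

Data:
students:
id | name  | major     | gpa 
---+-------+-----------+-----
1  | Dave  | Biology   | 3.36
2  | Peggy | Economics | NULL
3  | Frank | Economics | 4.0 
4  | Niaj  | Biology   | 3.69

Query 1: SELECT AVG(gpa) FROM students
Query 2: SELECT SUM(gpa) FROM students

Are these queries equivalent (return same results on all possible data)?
No, not equivalent

Query 1 returns: [(3.6833333333333336,)]
Query 2 returns: [(11.05,)]

Reason: AVG vs SUM give different aggregate values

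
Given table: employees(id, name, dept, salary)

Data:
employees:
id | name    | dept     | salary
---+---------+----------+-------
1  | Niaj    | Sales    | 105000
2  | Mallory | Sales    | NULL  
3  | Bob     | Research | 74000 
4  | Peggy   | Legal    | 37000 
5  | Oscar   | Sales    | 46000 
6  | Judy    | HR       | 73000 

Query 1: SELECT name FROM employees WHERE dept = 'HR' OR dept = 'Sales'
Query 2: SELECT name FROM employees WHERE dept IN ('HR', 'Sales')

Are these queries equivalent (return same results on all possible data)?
Yes, equivalent

Both queries return: [('Judy',), ('Mallory',), ('Niaj',), ('Oscar',)]

Reason: OR vs IN are equivalent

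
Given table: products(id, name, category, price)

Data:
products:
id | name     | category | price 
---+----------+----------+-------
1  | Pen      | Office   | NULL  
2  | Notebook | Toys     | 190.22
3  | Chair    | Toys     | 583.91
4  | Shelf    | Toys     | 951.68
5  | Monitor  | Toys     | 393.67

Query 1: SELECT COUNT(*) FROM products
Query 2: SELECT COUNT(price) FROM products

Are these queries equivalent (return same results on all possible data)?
No, not equivalent

Query 1 returns: [(5,)]
Query 2 returns: [(4,)]

Reason: COUNT(*) includes NULLs, COUNT(column) excludes them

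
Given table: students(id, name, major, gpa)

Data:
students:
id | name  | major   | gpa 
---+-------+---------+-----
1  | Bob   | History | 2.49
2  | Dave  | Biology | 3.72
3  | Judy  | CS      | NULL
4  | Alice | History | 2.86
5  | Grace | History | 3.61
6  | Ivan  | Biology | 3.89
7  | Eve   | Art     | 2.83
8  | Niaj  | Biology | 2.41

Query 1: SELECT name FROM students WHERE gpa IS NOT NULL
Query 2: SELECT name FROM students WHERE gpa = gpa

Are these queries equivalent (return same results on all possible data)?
Yes, equivalent

Both queries return: [('Alice',), ('Bob',), ('Dave',), ('Eve',), ('Grace',), ('Ivan',), ('Niaj',)]

Reason: IS NOT NULL vs self-equality (both exclude NULLs)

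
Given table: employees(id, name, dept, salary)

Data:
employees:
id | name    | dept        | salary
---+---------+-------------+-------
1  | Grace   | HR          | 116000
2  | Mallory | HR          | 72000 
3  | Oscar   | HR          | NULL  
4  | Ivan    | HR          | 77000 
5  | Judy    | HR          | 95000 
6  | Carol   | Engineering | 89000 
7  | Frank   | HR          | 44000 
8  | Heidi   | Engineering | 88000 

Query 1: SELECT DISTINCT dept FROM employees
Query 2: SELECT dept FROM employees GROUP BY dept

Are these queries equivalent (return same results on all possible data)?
Yes, equivalent

Both queries return: [('Engineering',), ('HR',)]

Reason: Both get unique depts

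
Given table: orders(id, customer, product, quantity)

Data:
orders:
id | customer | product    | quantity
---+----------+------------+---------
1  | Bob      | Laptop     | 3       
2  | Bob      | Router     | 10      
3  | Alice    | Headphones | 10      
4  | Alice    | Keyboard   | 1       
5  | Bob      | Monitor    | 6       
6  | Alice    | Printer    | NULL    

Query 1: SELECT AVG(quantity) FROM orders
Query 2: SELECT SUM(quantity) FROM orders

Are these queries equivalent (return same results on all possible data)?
No, not equivalent

Query 1 returns: [(6.0,)]
Query 2 returns: [(30,)]

Reason: AVG vs SUM give different aggregate values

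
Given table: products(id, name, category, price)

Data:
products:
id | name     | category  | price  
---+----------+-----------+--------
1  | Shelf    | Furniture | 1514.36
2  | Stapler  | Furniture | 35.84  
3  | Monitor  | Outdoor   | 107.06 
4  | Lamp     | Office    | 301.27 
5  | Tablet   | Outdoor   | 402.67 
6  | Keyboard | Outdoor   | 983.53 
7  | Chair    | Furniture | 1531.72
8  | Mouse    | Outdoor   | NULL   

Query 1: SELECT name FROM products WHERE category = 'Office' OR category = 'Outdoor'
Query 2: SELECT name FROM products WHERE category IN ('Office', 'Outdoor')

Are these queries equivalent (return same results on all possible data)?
Yes, equivalent

Both queries return: [('Keyboard',), ('Lamp',), ('Monitor',), ('Mouse',), ('Tablet',)]

Reason: OR vs IN are equivalent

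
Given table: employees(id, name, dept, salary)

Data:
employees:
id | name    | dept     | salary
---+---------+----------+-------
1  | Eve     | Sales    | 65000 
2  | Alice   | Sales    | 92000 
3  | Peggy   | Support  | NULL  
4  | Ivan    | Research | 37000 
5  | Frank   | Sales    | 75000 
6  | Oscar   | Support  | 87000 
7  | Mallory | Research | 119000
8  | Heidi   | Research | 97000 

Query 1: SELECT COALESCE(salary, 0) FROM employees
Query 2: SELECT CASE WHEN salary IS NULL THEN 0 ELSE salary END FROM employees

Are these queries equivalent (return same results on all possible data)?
Yes, equivalent

Both queries return: [(0,), (37000,), (65000,), (75000,), (87000,), (92000,), (97000,), (119000,)]

Reason: COALESCE vs CASE for NULL handling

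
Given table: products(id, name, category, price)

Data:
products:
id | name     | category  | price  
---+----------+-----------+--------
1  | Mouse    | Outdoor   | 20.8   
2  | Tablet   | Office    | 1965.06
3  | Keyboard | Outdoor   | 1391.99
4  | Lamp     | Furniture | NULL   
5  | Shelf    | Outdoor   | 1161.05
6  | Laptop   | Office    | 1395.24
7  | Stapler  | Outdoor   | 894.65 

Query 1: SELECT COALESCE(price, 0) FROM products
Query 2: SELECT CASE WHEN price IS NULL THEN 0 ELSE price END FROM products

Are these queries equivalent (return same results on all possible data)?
Yes, equivalent

Both queries return: [(0,), (20.8,), (894.65,), (1161.05,), (1391.99,), (1395.24,), (1965.06,)]

Reason: COALESCE vs CASE for NULL handling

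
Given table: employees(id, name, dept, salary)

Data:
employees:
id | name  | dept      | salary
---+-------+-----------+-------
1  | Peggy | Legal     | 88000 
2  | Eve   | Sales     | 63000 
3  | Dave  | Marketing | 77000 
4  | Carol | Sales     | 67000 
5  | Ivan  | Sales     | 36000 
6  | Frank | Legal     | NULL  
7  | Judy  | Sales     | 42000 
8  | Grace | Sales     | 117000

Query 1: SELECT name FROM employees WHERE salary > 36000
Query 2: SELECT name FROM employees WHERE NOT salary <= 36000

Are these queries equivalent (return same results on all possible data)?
Yes, equivalent

Both queries return: [('Carol',), ('Dave',), ('Eve',), ('Grace',), ('Judy',), ('Peggy',)]

Reason: Both filter salary > 36000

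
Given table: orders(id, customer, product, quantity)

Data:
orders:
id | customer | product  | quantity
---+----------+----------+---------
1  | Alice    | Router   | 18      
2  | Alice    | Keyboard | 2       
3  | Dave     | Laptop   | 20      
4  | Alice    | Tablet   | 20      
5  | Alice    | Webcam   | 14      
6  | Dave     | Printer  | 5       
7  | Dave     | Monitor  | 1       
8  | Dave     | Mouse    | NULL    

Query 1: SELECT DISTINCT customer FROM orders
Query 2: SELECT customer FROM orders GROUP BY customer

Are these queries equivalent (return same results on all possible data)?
Yes, equivalent

Both queries return: [('Alice',), ('Dave',)]

Reason: Both get unique customers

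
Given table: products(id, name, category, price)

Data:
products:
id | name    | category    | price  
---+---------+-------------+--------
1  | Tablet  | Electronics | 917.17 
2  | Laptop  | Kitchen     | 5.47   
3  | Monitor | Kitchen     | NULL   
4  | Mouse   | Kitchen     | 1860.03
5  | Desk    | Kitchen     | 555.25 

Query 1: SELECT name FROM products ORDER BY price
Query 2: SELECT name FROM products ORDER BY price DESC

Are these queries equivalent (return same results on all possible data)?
No, not equivalent

Query 1 returns: [('Monitor',), ('Laptop',), ('Desk',), ('Tablet',), ('Mouse',)]
Query 2 returns: [('Mouse',), ('Tablet',), ('Desk',), ('Laptop',), ('Monitor',)]

Reason: ASC vs DESC gives opposite ordering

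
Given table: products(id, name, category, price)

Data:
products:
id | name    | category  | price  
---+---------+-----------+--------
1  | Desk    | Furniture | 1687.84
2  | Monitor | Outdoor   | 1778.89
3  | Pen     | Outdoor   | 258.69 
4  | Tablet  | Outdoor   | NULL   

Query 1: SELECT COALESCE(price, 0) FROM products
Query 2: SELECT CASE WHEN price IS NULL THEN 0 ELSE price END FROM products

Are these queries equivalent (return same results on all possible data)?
Yes, equivalent

Both queries return: [(0,), (258.69,), (1687.84,), (1778.89,)]

Reason: COALESCE vs CASE for NULL handling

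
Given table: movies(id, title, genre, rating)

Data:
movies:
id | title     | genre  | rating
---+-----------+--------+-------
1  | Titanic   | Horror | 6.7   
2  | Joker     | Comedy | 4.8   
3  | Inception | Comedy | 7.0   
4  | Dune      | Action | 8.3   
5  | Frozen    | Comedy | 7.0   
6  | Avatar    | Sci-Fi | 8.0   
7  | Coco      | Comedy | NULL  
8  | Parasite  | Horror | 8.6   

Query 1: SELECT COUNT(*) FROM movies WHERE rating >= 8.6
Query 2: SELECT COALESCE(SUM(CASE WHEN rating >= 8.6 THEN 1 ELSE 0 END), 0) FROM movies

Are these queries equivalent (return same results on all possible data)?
Yes, equivalent

Both queries return: [(1,)]

Reason: COUNT with WHERE vs conditional SUM (COALESCE handles empty-table NULL)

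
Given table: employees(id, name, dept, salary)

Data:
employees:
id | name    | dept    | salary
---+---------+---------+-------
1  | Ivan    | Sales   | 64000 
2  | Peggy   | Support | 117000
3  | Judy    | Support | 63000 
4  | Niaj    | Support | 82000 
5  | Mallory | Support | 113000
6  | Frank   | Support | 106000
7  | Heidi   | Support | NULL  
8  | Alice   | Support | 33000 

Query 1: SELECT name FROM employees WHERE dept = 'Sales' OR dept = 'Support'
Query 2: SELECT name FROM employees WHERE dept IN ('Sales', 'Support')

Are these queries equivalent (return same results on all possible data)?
Yes, equivalent

Both queries return: [('Alice',), ('Frank',), ('Heidi',), ('Ivan',), ('Judy',), ('Mallory',), ('Niaj',), ('Peggy',)]

Reason: OR vs IN are equivalent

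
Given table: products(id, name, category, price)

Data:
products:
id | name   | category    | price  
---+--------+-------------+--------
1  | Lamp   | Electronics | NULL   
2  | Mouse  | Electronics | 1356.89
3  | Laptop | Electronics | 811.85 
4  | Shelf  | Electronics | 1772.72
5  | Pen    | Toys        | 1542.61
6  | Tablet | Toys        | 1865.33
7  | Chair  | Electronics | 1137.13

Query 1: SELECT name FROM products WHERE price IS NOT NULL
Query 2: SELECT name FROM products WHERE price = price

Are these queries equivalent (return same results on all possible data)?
Yes, equivalent

Both queries return: [('Chair',), ('Laptop',), ('Mouse',), ('Pen',), ('Shelf',), ('Tablet',)]

Reason: IS NOT NULL vs self-equality (both exclude NULLs)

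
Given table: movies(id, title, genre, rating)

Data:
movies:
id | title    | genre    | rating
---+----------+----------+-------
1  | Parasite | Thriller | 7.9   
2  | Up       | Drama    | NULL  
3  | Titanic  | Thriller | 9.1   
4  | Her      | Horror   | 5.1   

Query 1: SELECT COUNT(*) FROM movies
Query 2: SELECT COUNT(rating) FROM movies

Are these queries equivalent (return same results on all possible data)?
No, not equivalent

Query 1 returns: [(4,)]
Query 2 returns: [(3,)]

Reason: COUNT(*) includes NULLs, COUNT(column) excludes them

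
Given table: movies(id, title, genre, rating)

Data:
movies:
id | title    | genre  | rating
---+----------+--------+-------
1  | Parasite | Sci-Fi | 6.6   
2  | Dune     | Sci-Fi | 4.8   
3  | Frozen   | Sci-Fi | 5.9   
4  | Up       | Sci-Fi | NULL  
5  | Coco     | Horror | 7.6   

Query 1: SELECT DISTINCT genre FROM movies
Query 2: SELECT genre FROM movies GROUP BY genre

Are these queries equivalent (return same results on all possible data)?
Yes, equivalent

Both queries return: [('Horror',), ('Sci-Fi',)]

Reason: Both get unique genres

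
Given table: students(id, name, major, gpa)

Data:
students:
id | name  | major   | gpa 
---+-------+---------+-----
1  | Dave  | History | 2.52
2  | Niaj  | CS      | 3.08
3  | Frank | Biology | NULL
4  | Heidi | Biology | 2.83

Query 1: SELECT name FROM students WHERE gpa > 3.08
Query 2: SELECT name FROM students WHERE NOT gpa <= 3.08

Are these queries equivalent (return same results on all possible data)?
Yes, equivalent

Both queries return: []

Reason: Both filter gpa > 3.08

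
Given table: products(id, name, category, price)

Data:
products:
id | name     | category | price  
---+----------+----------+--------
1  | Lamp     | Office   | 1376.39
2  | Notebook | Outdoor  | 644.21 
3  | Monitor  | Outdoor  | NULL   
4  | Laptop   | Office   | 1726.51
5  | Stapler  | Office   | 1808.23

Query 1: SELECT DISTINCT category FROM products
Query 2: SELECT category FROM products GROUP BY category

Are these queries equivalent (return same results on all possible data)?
Yes, equivalent

Both queries return: [('Office',), ('Outdoor',)]

Reason: Both get unique categorys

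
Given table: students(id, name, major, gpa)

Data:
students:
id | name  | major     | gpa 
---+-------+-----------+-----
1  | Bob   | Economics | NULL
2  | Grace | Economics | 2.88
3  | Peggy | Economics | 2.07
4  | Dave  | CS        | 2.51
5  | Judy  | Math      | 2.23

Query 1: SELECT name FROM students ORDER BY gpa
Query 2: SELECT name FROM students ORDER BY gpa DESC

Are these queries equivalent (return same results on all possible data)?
No, not equivalent

Query 1 returns: [('Bob',), ('Peggy',), ('Judy',), ('Dave',), ('Grace',)]
Query 2 returns: [('Grace',), ('Dave',), ('Judy',), ('Peggy',), ('Bob',)]

Reason: ASC vs DESC gives opposite ordering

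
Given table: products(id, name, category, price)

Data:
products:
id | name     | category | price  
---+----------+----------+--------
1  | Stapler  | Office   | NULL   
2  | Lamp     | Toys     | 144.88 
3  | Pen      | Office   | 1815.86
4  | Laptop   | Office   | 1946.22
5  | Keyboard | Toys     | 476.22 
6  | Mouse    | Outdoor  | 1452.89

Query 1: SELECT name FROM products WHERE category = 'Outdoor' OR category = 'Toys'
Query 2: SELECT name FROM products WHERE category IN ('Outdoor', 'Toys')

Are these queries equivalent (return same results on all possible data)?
Yes, equivalent

Both queries return: [('Keyboard',), ('Lamp',), ('Mouse',)]

Reason: OR vs IN are equivalent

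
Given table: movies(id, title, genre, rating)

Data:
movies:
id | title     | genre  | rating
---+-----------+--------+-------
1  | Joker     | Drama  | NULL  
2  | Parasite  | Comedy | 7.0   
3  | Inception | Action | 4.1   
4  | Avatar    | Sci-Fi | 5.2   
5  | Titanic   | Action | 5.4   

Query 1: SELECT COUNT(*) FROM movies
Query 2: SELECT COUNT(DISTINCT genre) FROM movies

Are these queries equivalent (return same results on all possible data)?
No, not equivalent

Query 1 returns: [(5,)]
Query 2 returns: [(4,)]

Reason: COUNT(*) counts rows, COUNT(DISTINCT genre) counts unique genres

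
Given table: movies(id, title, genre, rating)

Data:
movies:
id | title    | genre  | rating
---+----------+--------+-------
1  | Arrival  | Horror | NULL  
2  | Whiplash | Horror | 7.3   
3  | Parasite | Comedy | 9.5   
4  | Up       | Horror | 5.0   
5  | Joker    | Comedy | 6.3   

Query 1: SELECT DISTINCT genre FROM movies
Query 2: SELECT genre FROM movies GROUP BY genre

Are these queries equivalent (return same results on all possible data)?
Yes, equivalent

Both queries return: [('Comedy',), ('Horror',)]

Reason: Both get unique genres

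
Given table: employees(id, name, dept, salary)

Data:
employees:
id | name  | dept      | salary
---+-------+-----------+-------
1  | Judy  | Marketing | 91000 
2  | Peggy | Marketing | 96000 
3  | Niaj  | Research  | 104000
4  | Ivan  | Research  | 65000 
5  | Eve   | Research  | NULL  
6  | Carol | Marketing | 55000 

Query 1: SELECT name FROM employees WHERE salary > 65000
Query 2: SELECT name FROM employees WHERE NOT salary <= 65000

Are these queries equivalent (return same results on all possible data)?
Yes, equivalent

Both queries return: [('Judy',), ('Niaj',), ('Peggy',)]

Reason: Both filter salary > 65000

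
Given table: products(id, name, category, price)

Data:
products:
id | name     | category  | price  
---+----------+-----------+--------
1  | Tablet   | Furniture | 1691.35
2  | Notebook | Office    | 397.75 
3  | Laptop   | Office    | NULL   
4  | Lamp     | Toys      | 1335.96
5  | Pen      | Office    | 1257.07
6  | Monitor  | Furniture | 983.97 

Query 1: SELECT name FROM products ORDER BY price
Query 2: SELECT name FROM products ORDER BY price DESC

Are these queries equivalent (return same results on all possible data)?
No, not equivalent

Query 1 returns: [('Laptop',), ('Notebook',), ('Monitor',), ('Pen',), ('Lamp',), ('Tablet',)]
Query 2 returns: [('Tablet',), ('Lamp',), ('Pen',), ('Monitor',), ('Notebook',), ('Laptop',)]

Reason: ASC vs DESC gives opposite ordering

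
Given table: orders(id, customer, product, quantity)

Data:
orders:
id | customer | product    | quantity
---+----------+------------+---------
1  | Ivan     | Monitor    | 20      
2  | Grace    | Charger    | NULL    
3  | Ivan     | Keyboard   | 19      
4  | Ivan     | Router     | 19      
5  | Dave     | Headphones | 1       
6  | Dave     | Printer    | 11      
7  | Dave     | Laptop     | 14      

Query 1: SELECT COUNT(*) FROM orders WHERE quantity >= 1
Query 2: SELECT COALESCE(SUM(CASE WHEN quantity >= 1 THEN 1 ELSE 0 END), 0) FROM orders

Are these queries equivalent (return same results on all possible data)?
Yes, equivalent

Both queries return: [(6,)]

Reason: COUNT with WHERE vs conditional SUM (COALESCE handles empty-table NULL)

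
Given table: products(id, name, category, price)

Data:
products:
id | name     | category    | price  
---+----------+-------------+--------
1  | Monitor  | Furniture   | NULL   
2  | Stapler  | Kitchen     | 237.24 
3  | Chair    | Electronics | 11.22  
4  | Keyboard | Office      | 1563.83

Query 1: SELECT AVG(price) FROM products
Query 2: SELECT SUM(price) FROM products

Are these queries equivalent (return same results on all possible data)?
No, not equivalent

Query 1 returns: [(604.0966666666667,)]
Query 2 returns: [(1812.29,)]

Reason: AVG vs SUM give different aggregate values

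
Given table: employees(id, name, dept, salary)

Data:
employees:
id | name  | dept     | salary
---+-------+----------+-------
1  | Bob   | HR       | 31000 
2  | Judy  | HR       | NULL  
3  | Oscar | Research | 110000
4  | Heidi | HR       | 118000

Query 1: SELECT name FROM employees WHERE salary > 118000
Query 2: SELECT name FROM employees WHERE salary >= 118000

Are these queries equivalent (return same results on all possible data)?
No, not equivalent

Query 1 returns: []
Query 2 returns: [('Heidi',)]

Reason: > vs >= gives different results when salary = 118000 exists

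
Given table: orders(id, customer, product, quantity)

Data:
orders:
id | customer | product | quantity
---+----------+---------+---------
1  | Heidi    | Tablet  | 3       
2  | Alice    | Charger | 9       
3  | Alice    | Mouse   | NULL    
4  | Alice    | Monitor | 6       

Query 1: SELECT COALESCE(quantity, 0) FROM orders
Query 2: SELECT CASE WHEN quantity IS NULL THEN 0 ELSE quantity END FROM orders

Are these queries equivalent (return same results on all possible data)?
Yes, equivalent

Both queries return: [(0,), (3,), (6,), (9,)]

Reason: COALESCE vs CASE for NULL handling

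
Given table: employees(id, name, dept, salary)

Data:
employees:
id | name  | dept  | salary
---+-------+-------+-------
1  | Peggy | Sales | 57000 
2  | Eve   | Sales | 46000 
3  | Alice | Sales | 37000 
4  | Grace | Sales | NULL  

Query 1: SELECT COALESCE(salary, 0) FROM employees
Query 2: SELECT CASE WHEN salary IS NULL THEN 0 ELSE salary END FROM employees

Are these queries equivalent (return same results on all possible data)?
Yes, equivalent

Both queries return: [(0,), (37000,), (46000,), (57000,)]

Reason: COALESCE vs CASE for NULL handling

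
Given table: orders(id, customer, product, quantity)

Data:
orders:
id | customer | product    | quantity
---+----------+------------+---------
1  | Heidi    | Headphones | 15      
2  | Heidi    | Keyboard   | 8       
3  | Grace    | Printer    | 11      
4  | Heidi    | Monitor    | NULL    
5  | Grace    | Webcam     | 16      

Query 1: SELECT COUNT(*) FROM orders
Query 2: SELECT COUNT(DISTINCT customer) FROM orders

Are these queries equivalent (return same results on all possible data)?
No, not equivalent

Query 1 returns: [(5,)]
Query 2 returns: [(2,)]

Reason: COUNT(*) counts rows, COUNT(DISTINCT customer) counts unique customers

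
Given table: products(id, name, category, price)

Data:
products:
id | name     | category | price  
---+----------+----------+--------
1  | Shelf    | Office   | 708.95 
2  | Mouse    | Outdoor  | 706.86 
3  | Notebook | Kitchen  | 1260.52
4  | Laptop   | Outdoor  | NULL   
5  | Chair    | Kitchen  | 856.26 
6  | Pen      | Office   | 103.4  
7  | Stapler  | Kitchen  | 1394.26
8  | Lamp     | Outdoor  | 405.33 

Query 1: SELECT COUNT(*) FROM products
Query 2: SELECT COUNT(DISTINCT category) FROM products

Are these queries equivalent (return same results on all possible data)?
No, not equivalent

Query 1 returns: [(8,)]
Query 2 returns: [(3,)]

Reason: COUNT(*) counts rows, COUNT(DISTINCT category) counts unique categorys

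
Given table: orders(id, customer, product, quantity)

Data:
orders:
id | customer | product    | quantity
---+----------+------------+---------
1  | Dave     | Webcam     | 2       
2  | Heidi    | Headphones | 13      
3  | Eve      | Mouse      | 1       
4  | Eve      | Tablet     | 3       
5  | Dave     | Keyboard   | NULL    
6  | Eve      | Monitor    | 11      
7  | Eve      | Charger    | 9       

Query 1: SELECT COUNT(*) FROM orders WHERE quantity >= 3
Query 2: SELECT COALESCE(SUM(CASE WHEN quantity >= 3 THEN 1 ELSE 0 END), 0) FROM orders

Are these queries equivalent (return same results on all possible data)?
Yes, equivalent

Both queries return: [(4,)]

Reason: COUNT with WHERE vs conditional SUM (COALESCE handles empty-table NULL)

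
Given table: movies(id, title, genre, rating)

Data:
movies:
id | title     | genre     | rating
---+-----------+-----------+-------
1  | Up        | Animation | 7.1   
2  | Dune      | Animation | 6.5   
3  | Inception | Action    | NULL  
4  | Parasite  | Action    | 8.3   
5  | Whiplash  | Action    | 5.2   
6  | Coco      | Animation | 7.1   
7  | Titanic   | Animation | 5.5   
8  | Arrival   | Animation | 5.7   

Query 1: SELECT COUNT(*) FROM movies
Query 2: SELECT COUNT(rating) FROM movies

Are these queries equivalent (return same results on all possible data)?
No, not equivalent

Query 1 returns: [(8,)]
Query 2 returns: [(7,)]

Reason: COUNT(*) includes NULLs, COUNT(column) excludes them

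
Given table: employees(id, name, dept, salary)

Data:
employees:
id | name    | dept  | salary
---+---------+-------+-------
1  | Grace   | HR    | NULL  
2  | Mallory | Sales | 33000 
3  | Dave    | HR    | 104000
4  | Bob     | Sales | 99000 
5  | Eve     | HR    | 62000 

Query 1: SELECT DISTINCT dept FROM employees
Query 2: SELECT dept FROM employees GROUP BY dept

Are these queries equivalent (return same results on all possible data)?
Yes, equivalent

Both queries return: [('HR',), ('Sales',)]

Reason: Both get unique depts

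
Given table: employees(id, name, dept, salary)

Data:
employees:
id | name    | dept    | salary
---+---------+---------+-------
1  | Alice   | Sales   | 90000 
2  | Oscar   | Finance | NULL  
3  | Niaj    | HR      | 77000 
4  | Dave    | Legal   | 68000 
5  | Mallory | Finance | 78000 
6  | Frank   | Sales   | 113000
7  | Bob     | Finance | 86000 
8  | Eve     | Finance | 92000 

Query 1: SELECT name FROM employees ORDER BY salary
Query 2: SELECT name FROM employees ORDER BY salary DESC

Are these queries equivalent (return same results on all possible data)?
No, not equivalent

Query 1 returns: [('Oscar',), ('Dave',), ('Niaj',), ('Mallory',), ('Bob',), ('Alice',), ('Eve',), ('Frank',)]
Query 2 returns: [('Frank',), ('Eve',), ('Alice',), ('Bob',), ('Mallory',), ('Niaj',), ('Dave',), ('Oscar',)]

Reason: ASC vs DESC gives opposite ordering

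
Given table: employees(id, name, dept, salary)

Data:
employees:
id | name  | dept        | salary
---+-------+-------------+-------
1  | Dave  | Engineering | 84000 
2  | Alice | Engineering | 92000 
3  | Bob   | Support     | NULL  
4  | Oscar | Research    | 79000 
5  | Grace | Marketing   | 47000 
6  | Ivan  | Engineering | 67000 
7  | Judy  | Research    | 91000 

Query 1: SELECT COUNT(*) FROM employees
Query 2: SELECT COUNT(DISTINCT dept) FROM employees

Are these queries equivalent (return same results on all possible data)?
No, not equivalent

Query 1 returns: [(7,)]
Query 2 returns: [(4,)]

Reason: COUNT(*) counts rows, COUNT(DISTINCT dept) counts unique depts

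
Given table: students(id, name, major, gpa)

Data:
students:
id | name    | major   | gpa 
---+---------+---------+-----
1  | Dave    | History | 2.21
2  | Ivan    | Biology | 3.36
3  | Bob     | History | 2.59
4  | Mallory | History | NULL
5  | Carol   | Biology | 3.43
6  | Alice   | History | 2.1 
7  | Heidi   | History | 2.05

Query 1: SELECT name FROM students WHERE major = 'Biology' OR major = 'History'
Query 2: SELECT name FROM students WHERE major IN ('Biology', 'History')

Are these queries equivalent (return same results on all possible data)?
Yes, equivalent

Both queries return: [('Alice',), ('Bob',), ('Carol',), ('Dave',), ('Heidi',), ('Ivan',), ('Mallory',)]

Reason: OR vs IN are equivalent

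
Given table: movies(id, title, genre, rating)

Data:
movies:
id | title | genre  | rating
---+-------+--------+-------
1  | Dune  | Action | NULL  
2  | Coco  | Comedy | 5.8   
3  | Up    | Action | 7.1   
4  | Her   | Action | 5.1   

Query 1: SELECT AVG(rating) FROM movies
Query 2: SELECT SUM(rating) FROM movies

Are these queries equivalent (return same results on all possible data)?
No, not equivalent

Query 1 returns: [(6.0,)]
Query 2 returns: [(18.0,)]

Reason: AVG vs SUM give different aggregate values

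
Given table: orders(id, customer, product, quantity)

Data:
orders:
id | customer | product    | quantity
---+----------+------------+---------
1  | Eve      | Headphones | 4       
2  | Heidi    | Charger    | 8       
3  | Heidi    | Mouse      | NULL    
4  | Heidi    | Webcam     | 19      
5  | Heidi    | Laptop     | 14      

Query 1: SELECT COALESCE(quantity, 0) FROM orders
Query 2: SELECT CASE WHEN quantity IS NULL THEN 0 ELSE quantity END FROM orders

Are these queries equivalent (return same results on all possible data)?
Yes, equivalent

Both queries return: [(0,), (4,), (8,), (14,), (19,)]

Reason: COALESCE vs CASE for NULL handling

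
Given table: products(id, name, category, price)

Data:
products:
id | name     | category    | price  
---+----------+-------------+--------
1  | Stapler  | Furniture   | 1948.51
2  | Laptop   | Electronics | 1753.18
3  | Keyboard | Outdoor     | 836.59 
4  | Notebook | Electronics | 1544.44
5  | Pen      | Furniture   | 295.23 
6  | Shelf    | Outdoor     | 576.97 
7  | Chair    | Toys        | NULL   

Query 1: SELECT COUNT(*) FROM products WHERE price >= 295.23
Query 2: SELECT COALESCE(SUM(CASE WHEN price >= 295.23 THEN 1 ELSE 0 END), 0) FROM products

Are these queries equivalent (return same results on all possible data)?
Yes, equivalent

Both queries return: [(6,)]

Reason: COUNT with WHERE vs conditional SUM (COALESCE handles empty-table NULL)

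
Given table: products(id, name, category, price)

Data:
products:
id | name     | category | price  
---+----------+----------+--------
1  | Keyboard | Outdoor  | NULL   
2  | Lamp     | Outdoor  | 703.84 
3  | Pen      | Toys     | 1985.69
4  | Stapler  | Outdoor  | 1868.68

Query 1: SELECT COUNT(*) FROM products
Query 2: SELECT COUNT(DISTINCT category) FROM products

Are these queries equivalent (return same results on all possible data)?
No, not equivalent

Query 1 returns: [(4,)]
Query 2 returns: [(2,)]

Reason: COUNT(*) counts rows, COUNT(DISTINCT category) counts unique categorys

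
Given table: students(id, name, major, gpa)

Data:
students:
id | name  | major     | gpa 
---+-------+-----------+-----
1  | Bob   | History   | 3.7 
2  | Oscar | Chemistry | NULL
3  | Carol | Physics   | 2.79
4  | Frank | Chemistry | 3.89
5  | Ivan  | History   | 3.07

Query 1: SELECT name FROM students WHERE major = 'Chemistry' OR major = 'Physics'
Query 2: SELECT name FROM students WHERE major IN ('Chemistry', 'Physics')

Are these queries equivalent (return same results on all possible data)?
Yes, equivalent

Both queries return: [('Carol',), ('Frank',), ('Oscar',)]

Reason: OR vs IN are equivalent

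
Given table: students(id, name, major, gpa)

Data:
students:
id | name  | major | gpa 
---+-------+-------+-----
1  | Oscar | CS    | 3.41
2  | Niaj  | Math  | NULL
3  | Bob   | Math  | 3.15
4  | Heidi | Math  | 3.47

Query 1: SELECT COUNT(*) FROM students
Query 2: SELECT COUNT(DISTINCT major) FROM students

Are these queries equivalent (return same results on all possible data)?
No, not equivalent

Query 1 returns: [(4,)]
Query 2 returns: [(2,)]

Reason: COUNT(*) counts rows, COUNT(DISTINCT major) counts unique majors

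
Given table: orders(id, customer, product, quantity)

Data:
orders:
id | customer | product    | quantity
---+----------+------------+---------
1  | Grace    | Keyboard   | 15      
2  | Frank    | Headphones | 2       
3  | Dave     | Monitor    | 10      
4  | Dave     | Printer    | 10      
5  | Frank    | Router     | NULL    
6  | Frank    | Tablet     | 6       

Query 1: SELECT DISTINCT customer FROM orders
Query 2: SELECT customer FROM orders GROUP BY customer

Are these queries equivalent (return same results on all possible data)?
Yes, equivalent

Both queries return: [('Dave',), ('Frank',), ('Grace',)]

Reason: Both get unique customers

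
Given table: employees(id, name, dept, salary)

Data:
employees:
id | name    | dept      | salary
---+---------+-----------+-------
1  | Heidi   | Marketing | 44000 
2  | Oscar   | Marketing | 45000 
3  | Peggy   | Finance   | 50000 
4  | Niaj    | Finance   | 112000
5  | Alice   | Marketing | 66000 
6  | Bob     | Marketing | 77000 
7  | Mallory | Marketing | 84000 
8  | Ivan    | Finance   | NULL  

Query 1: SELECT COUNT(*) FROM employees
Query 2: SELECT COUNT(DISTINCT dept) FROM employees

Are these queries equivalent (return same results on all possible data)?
No, not equivalent

Query 1 returns: [(8,)]
Query 2 returns: [(2,)]

Reason: COUNT(*) counts rows, COUNT(DISTINCT dept) counts unique depts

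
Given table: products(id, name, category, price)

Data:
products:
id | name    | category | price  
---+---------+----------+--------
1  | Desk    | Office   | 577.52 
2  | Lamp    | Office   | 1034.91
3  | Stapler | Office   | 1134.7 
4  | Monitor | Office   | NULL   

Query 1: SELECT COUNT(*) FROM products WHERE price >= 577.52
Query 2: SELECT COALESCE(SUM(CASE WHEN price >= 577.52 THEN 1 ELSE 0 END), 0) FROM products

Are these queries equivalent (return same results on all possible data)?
Yes, equivalent

Both queries return: [(3,)]

Reason: COUNT with WHERE vs conditional SUM (COALESCE handles empty-table NULL)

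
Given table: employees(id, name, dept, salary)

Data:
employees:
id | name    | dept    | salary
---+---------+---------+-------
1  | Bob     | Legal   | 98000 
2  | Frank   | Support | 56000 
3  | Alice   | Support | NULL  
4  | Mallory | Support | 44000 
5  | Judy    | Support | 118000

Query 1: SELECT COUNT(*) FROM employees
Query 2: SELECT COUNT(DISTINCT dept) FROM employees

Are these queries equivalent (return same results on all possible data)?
No, not equivalent

Query 1 returns: [(5,)]
Query 2 returns: [(2,)]

Reason: COUNT(*) counts rows, COUNT(DISTINCT dept) counts unique depts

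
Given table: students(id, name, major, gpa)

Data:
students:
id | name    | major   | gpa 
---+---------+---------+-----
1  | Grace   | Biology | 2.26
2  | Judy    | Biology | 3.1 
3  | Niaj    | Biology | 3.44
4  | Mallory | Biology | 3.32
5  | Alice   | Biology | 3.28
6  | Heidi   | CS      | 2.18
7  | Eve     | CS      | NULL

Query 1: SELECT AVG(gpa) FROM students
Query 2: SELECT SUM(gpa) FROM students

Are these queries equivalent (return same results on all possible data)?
No, not equivalent

Query 1 returns: [(2.9299999999999997,)]
Query 2 returns: [(17.58,)]

Reason: AVG vs SUM give different aggregate values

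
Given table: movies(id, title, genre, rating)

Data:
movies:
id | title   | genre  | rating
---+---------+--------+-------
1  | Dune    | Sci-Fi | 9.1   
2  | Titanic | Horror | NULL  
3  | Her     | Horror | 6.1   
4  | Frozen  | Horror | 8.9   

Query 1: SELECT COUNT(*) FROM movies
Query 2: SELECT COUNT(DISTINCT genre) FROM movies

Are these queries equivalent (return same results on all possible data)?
No, not equivalent

Query 1 returns: [(4,)]
Query 2 returns: [(2,)]

Reason: COUNT(*) counts rows, COUNT(DISTINCT genre) counts unique genres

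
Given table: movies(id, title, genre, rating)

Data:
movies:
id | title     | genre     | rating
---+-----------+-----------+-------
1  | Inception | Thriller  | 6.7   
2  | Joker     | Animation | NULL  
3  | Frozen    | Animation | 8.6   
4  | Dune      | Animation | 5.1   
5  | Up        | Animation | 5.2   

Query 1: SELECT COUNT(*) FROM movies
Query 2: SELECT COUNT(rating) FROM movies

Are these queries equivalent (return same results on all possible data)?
No, not equivalent

Query 1 returns: [(5,)]
Query 2 returns: [(4,)]

Reason: COUNT(*) includes NULLs, COUNT(column) excludes them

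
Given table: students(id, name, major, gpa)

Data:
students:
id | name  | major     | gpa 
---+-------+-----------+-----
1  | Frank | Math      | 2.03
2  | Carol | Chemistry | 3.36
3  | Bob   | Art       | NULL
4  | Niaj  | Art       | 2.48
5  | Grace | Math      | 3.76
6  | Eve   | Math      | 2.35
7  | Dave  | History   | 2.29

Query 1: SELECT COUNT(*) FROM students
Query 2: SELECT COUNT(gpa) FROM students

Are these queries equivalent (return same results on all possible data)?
No, not equivalent

Query 1 returns: [(7,)]
Query 2 returns: [(6,)]

Reason: COUNT(*) includes NULLs, COUNT(column) excludes them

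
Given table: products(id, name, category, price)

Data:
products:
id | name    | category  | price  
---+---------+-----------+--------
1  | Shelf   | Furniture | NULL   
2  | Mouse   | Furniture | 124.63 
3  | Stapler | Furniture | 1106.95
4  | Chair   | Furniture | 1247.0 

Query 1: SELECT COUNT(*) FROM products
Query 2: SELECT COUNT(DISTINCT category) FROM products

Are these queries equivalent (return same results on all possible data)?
No, not equivalent

Query 1 returns: [(4,)]
Query 2 returns: [(1,)]

Reason: COUNT(*) counts rows, COUNT(DISTINCT category) counts unique categorys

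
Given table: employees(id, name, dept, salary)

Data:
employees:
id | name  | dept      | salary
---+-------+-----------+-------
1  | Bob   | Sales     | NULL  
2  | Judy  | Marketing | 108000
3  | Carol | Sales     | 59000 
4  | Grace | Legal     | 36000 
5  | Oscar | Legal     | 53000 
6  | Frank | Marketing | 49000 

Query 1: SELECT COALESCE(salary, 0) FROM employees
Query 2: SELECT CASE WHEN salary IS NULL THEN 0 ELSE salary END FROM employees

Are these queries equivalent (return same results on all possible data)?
Yes, equivalent

Both queries return: [(0,), (36000,), (49000,), (53000,), (59000,), (108000,)]

Reason: COALESCE vs CASE for NULL handling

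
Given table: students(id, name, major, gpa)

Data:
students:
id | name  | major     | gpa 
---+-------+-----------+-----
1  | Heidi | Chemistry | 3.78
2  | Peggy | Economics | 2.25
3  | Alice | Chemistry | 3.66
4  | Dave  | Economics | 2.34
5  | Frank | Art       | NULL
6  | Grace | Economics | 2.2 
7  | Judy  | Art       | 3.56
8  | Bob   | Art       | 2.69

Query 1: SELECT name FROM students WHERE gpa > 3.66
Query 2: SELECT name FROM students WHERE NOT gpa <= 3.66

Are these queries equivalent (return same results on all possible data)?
Yes, equivalent

Both queries return: [('Heidi',)]

Reason: Both filter gpa > 3.66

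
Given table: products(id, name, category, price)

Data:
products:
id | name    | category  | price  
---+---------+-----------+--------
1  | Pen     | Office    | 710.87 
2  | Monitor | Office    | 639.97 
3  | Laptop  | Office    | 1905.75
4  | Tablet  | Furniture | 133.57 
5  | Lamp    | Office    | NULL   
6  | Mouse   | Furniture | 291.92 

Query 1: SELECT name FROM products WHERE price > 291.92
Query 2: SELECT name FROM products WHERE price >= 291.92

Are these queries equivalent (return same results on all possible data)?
No, not equivalent

Query 1 returns: [('Pen',), ('Monitor',), ('Laptop',)]
Query 2 returns: [('Pen',), ('Monitor',), ('Laptop',), ('Mouse',)]

Reason: > vs >= gives different results when price = 291.92 exists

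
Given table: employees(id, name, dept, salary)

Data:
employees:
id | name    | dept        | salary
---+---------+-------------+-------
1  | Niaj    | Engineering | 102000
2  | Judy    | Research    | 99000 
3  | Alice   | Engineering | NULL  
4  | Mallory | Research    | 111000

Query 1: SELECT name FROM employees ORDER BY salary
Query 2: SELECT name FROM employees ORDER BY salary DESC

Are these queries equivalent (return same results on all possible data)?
No, not equivalent

Query 1 returns: [('Alice',), ('Judy',), ('Niaj',), ('Mallory',)]
Query 2 returns: [('Mallory',), ('Niaj',), ('Judy',), ('Alice',)]

Reason: ASC vs DESC gives opposite ordering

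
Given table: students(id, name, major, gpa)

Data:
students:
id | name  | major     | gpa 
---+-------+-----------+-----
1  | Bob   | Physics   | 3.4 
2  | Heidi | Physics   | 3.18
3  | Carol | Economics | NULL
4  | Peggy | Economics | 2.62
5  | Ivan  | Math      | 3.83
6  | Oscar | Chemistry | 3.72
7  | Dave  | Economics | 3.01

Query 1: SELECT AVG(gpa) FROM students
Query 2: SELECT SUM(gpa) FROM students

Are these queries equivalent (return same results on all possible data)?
No, not equivalent

Query 1 returns: [(3.2933333333333334,)]
Query 2 returns: [(19.76,)]

Reason: AVG vs SUM give different aggregate values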